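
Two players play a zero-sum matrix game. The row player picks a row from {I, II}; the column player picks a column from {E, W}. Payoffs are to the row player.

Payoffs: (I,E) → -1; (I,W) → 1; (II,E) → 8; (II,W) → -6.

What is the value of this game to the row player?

1/8

Row minima: I → -1, II → -6; maximin = -1.
Column maxima: E → 8, W → 1; minimax = 1.
-1 ≠ 1, so there is no saddle point; optimal play is mixed.
Let the row player play I with probability p. Expected payoff against E: (-1)p + 8(1−p) = −9p + 8; against W: 1p + (-6)(1−p) = 7p − 6.
Setting these equal: −9p + 8 = 7p − 6 ⇒ −16p = -14 ⇒ p = 7/8, and the value is (-9)·(7/8) + 8 = 1/8.
For the column player: with q = P(E), equating I's and II's payoffs gives −2q + 1 = 14q − 6 ⇒ q = 7/16.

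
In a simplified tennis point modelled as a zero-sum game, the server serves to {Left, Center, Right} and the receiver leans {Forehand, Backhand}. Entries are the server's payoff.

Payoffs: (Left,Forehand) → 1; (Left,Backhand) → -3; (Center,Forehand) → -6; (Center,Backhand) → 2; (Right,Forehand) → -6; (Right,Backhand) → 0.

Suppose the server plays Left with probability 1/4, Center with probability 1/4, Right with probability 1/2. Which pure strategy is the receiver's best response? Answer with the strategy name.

If the receiver plays Forehand, the server's expected payoff is (1/4)·1 + (1/4)·(-6) + (1/2)·(-6) = -17/4.
If the receiver plays Backhand, the server's expected payoff is (1/4)·(-3) + (1/4)·2 + (1/2)·0 = -1/4.
The receiver minimizes the server's payoff; the smallest is -17/4, so the best response is Forehand.

Forehand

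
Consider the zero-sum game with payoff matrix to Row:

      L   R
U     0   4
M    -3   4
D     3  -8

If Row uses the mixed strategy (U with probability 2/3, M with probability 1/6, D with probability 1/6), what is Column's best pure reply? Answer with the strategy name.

L

If Column plays L, Row's expected payoff is (2/3)·0 + (1/6)·(-3) + (1/6)·3 = 0.
If Column plays R, Row's expected payoff is (2/3)·4 + (1/6)·4 + (1/6)·(-8) = 2.
Column minimizes Row's payoff; the smallest is 0, so the best response is L.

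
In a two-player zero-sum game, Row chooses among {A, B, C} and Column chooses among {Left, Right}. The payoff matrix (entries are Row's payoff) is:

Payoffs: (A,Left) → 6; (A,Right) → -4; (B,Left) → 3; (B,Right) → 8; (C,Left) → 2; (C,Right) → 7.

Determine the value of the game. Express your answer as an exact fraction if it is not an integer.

Row minima: A → -4, B → 3, C → 2; maximin = 3.
Column maxima: Left → 6, Right → 8; minimax = 6.
3 ≠ 6, so there is no saddle point; optimal play is mixed.
C is strictly dominated by B, so Row never plays it.
On the remaining 2×2 (A, B vs Left, Right):
Let Row play A with probability p. Expected payoff against Left: 6p + 3(1−p) = 3p + 3; against Right: (-4)p + 8(1−p) = −12p + 8.
Setting these equal: 3p + 3 = −12p + 8 ⇒ 15p = 5 ⇒ p = 1/3, and the value is (3)·(1/3) + 3 = 4.
For Column: with q = P(Left), equating A's and B's payoffs gives 10q − 4 = −5q + 8 ⇒ q = 4/5.

4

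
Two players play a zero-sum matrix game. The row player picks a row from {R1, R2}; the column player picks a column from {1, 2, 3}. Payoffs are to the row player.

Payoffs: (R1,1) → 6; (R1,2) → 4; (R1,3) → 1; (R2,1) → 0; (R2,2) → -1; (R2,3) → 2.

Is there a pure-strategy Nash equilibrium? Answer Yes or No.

No

Row minima: R1 → 1, R2 → -1; maximin = 1.
Column maxima: 1 → 6, 2 → 4, 3 → 2; minimax = 2.
1 ≠ 2, so no pure-strategy equilibrium exists.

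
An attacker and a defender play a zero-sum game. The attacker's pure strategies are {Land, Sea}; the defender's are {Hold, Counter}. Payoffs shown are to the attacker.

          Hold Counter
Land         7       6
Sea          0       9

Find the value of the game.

63/10

Row minima: Land → 6, Sea → 0; maximin = 6.
Column maxima: Hold → 7, Counter → 9; minimax = 7.
6 ≠ 7, so there is no saddle point; optimal play is mixed.
Let the attacker play Land with probability p. Expected payoff against Hold: 7p + 0(1−p) = 7p; against Counter: 6p + 9(1−p) = −3p + 9.
Setting these equal: 7p = −3p + 9 ⇒ 10p = 9 ⇒ p = 9/10, and the value is (7)·(9/10) = 63/10.
For the defender: with q = P(Hold), equating Land's and Sea's payoffs gives q + 6 = −9q + 9 ⇒ q = 3/10.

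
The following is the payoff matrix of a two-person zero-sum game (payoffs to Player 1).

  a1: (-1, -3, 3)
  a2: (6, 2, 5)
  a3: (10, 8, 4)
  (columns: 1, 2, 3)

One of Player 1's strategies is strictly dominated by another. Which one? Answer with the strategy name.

a1

a2 gives a strictly higher payoff than a1 against every column: 6 > -1, 2 > -3, 5 > 3.
So a1 is strictly dominated and Player 1 never plays it.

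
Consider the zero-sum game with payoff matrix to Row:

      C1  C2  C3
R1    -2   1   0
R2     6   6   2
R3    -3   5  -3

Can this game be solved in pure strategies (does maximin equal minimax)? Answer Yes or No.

Yes

Row minima: R1 → -2, R2 → 2, R3 → -3; maximin = 2.
Column maxima: C1 → 6, C2 → 6, C3 → 2; minimax = 2.
maximin = minimax = 2, so a saddle point exists.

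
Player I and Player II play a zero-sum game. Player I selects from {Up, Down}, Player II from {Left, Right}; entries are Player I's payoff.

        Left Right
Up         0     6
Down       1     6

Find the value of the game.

1

Row minima: Up → 0, Down → 1; maximin = 1.
Column maxima: Left → 1, Right → 6; minimax = 1.
Since maximin = minimax = 1, there is a saddle point and the value is 1.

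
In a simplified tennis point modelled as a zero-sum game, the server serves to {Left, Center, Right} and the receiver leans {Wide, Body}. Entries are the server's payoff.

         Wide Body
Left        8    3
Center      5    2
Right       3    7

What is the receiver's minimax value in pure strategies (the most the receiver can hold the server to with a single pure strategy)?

7

Column maxima: Wide → 8, Body → 7.
The smallest of these is 7.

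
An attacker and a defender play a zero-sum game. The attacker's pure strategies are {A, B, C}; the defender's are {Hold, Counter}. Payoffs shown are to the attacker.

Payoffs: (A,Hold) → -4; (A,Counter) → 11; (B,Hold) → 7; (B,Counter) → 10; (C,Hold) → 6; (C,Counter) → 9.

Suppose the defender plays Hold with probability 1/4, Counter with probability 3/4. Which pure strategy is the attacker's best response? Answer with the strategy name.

Expected payoff of A: (1/4)·(-4) + (3/4)·11 = 29/4.
Expected payoff of B: (1/4)·7 + (3/4)·10 = 37/4.
Expected payoff of C: (1/4)·6 + (3/4)·9 = 33/4.
The largest is 37/4, so the attacker's best response is B.

B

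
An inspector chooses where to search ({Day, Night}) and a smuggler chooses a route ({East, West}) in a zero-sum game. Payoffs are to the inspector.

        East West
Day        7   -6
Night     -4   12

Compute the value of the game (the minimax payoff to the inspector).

60/29

Row minima: Day → -6, Night → -4; maximin = -4.
Column maxima: East → 7, West → 12; minimax = 7.
-4 ≠ 7, so there is no saddle point; optimal play is mixed.
Let the inspector play Day with probability p. Expected payoff against East: 7p + (-4)(1−p) = 11p − 4; against West: (-6)p + 12(1−p) = −18p + 12.
Setting these equal: 11p − 4 = −18p + 12 ⇒ 29p = 16 ⇒ p = 16/29, and the value is (11)·(16/29) − 4 = 60/29.
For the smuggler: with q = P(East), equating Day's and Night's payoffs gives 13q − 6 = −16q + 12 ⇒ q = 18/29.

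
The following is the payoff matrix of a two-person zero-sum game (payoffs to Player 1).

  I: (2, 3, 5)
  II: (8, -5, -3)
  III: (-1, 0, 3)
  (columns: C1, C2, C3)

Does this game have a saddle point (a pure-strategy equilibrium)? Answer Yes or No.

Row minima: I → 2, II → -5, III → -1; maximin = 2.
Column maxima: C1 → 8, C2 → 3, C3 → 5; minimax = 3.
2 ≠ 3, so no pure-strategy equilibrium exists.

No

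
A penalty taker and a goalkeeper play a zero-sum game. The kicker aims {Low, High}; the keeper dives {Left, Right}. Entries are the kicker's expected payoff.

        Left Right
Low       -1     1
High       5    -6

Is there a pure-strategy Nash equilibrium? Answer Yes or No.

No

Row minima: Low → -1, High → -6; maximin = -1.
Column maxima: Left → 5, Right → 1; minimax = 1.
-1 ≠ 1, so no pure-strategy equilibrium exists.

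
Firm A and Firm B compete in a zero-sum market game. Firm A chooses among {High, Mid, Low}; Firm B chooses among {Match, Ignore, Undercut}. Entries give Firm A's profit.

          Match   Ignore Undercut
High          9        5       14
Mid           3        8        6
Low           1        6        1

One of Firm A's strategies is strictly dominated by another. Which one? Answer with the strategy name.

Low

Mid gives a strictly higher payoff than Low against every column: 3 > 1, 8 > 6, 6 > 1.
So Low is strictly dominated and Firm A never plays it.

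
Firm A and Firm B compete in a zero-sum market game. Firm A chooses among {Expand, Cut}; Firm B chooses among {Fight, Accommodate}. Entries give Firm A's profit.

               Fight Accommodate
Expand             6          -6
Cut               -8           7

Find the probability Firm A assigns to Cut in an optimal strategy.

Row minima: Expand → -6, Cut → -8; maximin = -6.
Column maxima: Fight → 6, Accommodate → 7; minimax = 6.
-6 ≠ 6, so there is no saddle point; optimal play is mixed.
Let Firm A play Expand with probability p. Expected payoff against Fight: 6p + (-8)(1−p) = 14p − 8; against Accommodate: (-6)p + 7(1−p) = −13p + 7.
Setting these equal: 14p − 8 = −13p + 7 ⇒ 27p = 15 ⇒ p = 5/9, and the value is (14)·(5/9) − 8 = -2/9.
For Firm B: with q = P(Fight), equating Expand's and Cut's payoffs gives 12q − 6 = −15q + 7 ⇒ q = 13/27.

4/9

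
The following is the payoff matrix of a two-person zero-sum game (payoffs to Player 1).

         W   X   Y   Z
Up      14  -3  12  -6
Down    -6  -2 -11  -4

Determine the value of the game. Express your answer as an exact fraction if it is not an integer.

Row minima: Up → -6, Down → -11; maximin = -6.
Column maxima: W → 14, X → -2, Y → 12, Z → -4; minimax = -4.
-6 ≠ -4, so there is no saddle point; optimal play is mixed.
W is strictly dominated by Y (it gives Player 1 strictly more in every row), so Player 2 never plays it.
X is strictly dominated by Z (it gives Player 1 strictly more in every row), so Player 2 never plays it.
On the remaining 2×2 (Up, Down vs Y, Z):
Let Player 1 play Up with probability p. Expected payoff against Y: 12p + (-11)(1−p) = 23p − 11; against Z: (-6)p + (-4)(1−p) = −2p − 4.
Setting these equal: 23p − 11 = −2p − 4 ⇒ 25p = 7 ⇒ p = 7/25, and the value is (23)·(7/25) − 11 = -114/25.
For Player 2: with q = P(Y), equating Up's and Down's payoffs gives 18q − 6 = −7q − 4 ⇒ q = 2/25.

-114/25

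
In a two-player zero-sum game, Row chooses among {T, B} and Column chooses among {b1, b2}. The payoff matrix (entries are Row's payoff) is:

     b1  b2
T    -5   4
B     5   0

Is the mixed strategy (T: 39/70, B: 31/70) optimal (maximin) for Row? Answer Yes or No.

Against b1 this mix gives (39/70)·(-5) + (31/70)·5 = -4/7.
Against b2 this mix gives (39/70)·4 + (31/70)·0 = 78/35.
Column will play b1, holding Row to -4/7. Shifting weight toward the row that does better against b1 would raise this floor (the equalizing mix achieves 10/7 against both b1 and b2), so the proposed strategy is not optimal.

No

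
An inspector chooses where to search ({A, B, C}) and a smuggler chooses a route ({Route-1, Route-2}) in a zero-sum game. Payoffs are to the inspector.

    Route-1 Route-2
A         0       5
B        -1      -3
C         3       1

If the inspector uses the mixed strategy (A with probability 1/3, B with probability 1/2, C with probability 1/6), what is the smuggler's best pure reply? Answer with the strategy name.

If the smuggler plays Route-1, the inspector's expected payoff is (1/3)·0 + (1/2)·(-1) + (1/6)·3 = 0.
If the smuggler plays Route-2, the inspector's expected payoff is (1/3)·5 + (1/2)·(-3) + (1/6)·1 = 1/3.
The smuggler minimizes the inspector's payoff; the smallest is 0, so the best response is Route-1.

Route-1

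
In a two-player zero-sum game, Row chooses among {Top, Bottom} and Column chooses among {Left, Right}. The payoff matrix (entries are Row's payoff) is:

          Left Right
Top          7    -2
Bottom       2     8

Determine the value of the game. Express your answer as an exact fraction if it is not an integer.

Row minima: Top → -2, Bottom → 2; maximin = 2.
Column maxima: Left → 7, Right → 8; minimax = 7.
2 ≠ 7, so there is no saddle point; optimal play is mixed.
Let Row play Top with probability p. Expected payoff against Left: 7p + 2(1−p) = 5p + 2; against Right: (-2)p + 8(1−p) = −10p + 8.
Setting these equal: 5p + 2 = −10p + 8 ⇒ 15p = 6 ⇒ p = 2/5, and the value is (5)·(2/5) + 2 = 4.
For Column: with q = P(Left), equating Top's and Bottom's payoffs gives 9q − 2 = −6q + 8 ⇒ q = 2/3.

4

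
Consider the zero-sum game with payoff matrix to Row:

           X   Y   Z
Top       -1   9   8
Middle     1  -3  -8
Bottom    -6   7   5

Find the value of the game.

Row minima: Top → -1, Middle → -8, Bottom → -6; maximin = -1.
Column maxima: X → 1, Y → 9, Z → 8; minimax = 1.
-1 ≠ 1, so there is no saddle point; optimal play is mixed.
Bottom is strictly dominated by Top, so Row never plays it.
Y is strictly dominated by Z (it gives Row strictly more in every row), so Column never plays it.
On the remaining 2×2 (Top, Middle vs X, Z):
Let Row play Top with probability p. Expected payoff against X: (-1)p + 1(1−p) = −2p + 1; against Z: 8p + (-8)(1−p) = 16p − 8.
Setting these equal: −2p + 1 = 16p − 8 ⇒ −18p = -9 ⇒ p = 1/2, and the value is (-2)·(1/2) + 1 = 0.
For Column: with q = P(X), equating Top's and Middle's payoffs gives −9q + 8 = 9q − 8 ⇒ q = 8/9.

0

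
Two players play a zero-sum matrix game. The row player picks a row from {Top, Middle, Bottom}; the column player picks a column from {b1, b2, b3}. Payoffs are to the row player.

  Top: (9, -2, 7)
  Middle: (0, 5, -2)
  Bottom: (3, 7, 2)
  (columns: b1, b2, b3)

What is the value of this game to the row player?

53/14

Row minima: Top → -2, Middle → -2, Bottom → 2; maximin = 2.
Column maxima: b1 → 9, b2 → 7, b3 → 7; minimax = 7.
2 ≠ 7, so there is no saddle point; optimal play is mixed.
Middle is strictly dominated by Bottom, so the row player never plays it.
b1 is strictly dominated by b3 (it gives the row player strictly more in every row), so the column player never plays it.
On the remaining 2×2 (Top, Bottom vs b2, b3):
Let the row player play Top with probability p. Expected payoff against b2: (-2)p + 7(1−p) = −9p + 7; against b3: 7p + 2(1−p) = 5p + 2.
Setting these equal: −9p + 7 = 5p + 2 ⇒ −14p = -5 ⇒ p = 5/14, and the value is (-9)·(5/14) + 7 = 53/14.
For the column player: with q = P(b2), equating Top's and Bottom's payoffs gives −9q + 7 = 5q + 2 ⇒ q = 5/14.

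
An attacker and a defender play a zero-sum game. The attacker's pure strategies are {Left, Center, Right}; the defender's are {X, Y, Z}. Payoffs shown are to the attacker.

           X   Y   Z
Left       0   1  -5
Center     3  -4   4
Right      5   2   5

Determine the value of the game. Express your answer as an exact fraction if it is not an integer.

2

Row minima: Left → -5, Center → -4, Right → 2; maximin = 2.
Column maxima: X → 5, Y → 2, Z → 5; minimax = 2.
Since maximin = minimax = 2, there is a saddle point and the value is 2.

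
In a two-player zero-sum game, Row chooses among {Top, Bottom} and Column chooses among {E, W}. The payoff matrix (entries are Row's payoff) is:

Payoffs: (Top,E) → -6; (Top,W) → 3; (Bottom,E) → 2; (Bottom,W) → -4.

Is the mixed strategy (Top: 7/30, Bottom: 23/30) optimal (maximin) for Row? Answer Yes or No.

Against E this mix gives (7/30)·(-6) + (23/30)·2 = 2/15.
Against W this mix gives (7/30)·3 + (23/30)·(-4) = -71/30.
Column will play W, holding Row to -71/30. Shifting weight toward the row that does better against W would raise this floor (the equalizing mix achieves -6/5 against both W and E), so the proposed strategy is not optimal.

No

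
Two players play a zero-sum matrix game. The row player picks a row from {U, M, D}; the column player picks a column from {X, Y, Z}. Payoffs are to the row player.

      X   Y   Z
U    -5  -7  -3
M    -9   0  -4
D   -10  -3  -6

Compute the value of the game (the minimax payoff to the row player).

-63/11

Row minima: U → -7, M → -9, D → -10; maximin = -7.
Column maxima: X → -5, Y → 0, Z → -3; minimax = -5.
-7 ≠ -5, so there is no saddle point; optimal play is mixed.
D is strictly dominated by M, so the row player never plays it.
Z is strictly dominated by X (it gives the row player strictly more in every row), so the column player never plays it.
On the remaining 2×2 (U, M vs X, Y):
Let the row player play U with probability p. Expected payoff against X: (-5)p + (-9)(1−p) = 4p − 9; against Y: (-7)p + 0(1−p) = −7p.
Setting these equal: 4p − 9 = −7p ⇒ 11p = 9 ⇒ p = 9/11, and the value is (4)·(9/11) − 9 = -63/11.
For the column player: with q = P(X), equating U's and M's payoffs gives 2q − 7 = −9q ⇒ q = 7/11.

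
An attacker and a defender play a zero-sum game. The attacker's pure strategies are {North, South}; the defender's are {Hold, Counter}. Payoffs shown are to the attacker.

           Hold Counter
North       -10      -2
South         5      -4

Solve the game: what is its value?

-50/17

Row minima: North → -10, South → -4; maximin = -4.
Column maxima: Hold → 5, Counter → -2; minimax = -2.
-4 ≠ -2, so there is no saddle point; optimal play is mixed.
Let the attacker play North with probability p. Expected payoff against Hold: (-10)p + 5(1−p) = −15p + 5; against Counter: (-2)p + (-4)(1−p) = 2p − 4.
Setting these equal: −15p + 5 = 2p − 4 ⇒ −17p = -9 ⇒ p = 9/17, and the value is (-15)·(9/17) + 5 = -50/17.
For the defender: with q = P(Hold), equating North's and South's payoffs gives −8q − 2 = 9q − 4 ⇒ q = 2/17.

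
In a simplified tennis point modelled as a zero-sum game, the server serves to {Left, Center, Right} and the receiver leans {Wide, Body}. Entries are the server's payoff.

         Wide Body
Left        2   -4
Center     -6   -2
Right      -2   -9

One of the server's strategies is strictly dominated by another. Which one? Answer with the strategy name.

Right

Left gives a strictly higher payoff than Right against every column: 2 > -2, -4 > -9.
So Right is strictly dominated and the server never plays it.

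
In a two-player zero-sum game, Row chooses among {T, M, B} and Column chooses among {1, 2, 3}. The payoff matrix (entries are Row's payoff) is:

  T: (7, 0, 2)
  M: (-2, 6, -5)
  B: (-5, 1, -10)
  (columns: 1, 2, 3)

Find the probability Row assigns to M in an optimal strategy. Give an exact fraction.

2/13

Row minima: T → 0, M → -5, B → -10; maximin = 0.
Column maxima: 1 → 7, 2 → 6, 3 → 2; minimax = 2.
0 ≠ 2, so there is no saddle point; optimal play is mixed.
B is strictly dominated by M, so Row never plays it.
1 is strictly dominated by 3 (it gives Row strictly more in every row), so Column never plays it.
On the remaining 2×2 (T, M vs 2, 3):
Let Row play T with probability p. Expected payoff against 2: 0p + 6(1−p) = −6p + 6; against 3: 2p + (-5)(1−p) = 7p − 5.
Setting these equal: −6p + 6 = 7p − 5 ⇒ −13p = -11 ⇒ p = 11/13, and the value is (-6)·(11/13) + 6 = 12/13.
For Column: with q = P(2), equating T's and M's payoffs gives −2q + 2 = 11q − 5 ⇒ q = 7/13.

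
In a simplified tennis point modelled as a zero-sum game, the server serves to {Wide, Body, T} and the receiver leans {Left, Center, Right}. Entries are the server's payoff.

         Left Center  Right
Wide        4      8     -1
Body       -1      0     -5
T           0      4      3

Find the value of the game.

Row minima: Wide → -1, Body → -5, T → 0; maximin = 0.
Column maxima: Left → 4, Center → 8, Right → 3; minimax = 3.
0 ≠ 3, so there is no saddle point; optimal play is mixed.
Body is strictly dominated by Wide, so the server never plays it.
Center is strictly dominated by Left (it gives the server strictly more in every row), so the receiver never plays it.
On the remaining 2×2 (Wide, T vs Left, Right):
Let the server play Wide with probability p. Expected payoff against Left: 4p + 0(1−p) = 4p; against Right: (-1)p + 3(1−p) = −4p + 3.
Setting these equal: 4p = −4p + 3 ⇒ 8p = 3 ⇒ p = 3/8, and the value is (4)·(3/8) = 3/2.
For the receiver: with q = P(Left), equating Wide's and T's payoffs gives 5q − 1 = −3q + 3 ⇒ q = 1/2.

3/2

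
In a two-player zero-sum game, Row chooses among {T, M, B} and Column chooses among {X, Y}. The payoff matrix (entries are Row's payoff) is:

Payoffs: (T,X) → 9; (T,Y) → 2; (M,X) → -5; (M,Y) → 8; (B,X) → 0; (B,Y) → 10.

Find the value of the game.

90/17

Row minima: T → 2, M → -5, B → 0; maximin = 2.
Column maxima: X → 9, Y → 10; minimax = 9.
2 ≠ 9, so there is no saddle point; optimal play is mixed.
M is strictly dominated by B, so Row never plays it.
On the remaining 2×2 (T, B vs X, Y):
Let Row play T with probability p. Expected payoff against X: 9p + 0(1−p) = 9p; against Y: 2p + 10(1−p) = −8p + 10.
Setting these equal: 9p = −8p + 10 ⇒ 17p = 10 ⇒ p = 10/17, and the value is (9)·(10/17) = 90/17.
For Column: with q = P(X), equating T's and B's payoffs gives 7q + 2 = −10q + 10 ⇒ q = 8/17.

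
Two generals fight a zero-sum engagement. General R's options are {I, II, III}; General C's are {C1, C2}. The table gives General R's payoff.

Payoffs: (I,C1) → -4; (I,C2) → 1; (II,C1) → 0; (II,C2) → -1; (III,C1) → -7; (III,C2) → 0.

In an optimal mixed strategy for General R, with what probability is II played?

Row minima: I → -4, II → -1, III → -7; maximin = -1.
Column maxima: C1 → 0, C2 → 1; minimax = 0.
-1 ≠ 0, so there is no saddle point; optimal play is mixed.
III is strictly dominated by I, so General R never plays it.
On the remaining 2×2 (I, II vs C1, C2):
Let General R play I with probability p. Expected payoff against C1: (-4)p + 0(1−p) = −4p; against C2: 1p + (-1)(1−p) = 2p − 1.
Setting these equal: −4p = 2p − 1 ⇒ −6p = -1 ⇒ p = 1/6, and the value is (-4)·(1/6) = -2/3.
For General C: with q = P(C1), equating I's and II's payoffs gives −5q + 1 = q − 1 ⇒ q = 1/3.

5/6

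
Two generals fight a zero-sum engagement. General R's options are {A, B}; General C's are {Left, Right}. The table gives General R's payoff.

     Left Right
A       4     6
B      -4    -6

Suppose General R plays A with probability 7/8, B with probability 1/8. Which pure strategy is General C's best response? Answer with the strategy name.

If General C plays Left, General R's expected payoff is (7/8)·4 + (1/8)·(-4) = 3.
If General C plays Right, General R's expected payoff is (7/8)·6 + (1/8)·(-6) = 9/2.
General C minimizes General R's payoff; the smallest is 3, so the best response is Left.

Left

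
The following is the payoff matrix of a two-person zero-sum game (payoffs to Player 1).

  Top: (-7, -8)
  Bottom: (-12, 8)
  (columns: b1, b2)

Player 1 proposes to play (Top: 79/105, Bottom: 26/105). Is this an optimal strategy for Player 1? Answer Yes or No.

Against b1 this mix gives (79/105)·(-7) + (26/105)·(-12) = -173/21.
Against b2 this mix gives (79/105)·(-8) + (26/105)·8 = -424/105.
Player 2 will play b1, holding Player 1 to -173/21. Shifting weight toward the row that does better against b1 would raise this floor (the equalizing mix achieves -152/21 against both b1 and b2), so the proposed strategy is not optimal.

No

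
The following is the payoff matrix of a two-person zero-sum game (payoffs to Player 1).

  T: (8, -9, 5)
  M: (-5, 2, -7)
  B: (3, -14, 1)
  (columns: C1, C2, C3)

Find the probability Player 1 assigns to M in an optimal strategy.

14/23

Row minima: T → -9, M → -7, B → -14; maximin = -7.
Column maxima: C1 → 8, C2 → 2, C3 → 5; minimax = 2.
-7 ≠ 2, so there is no saddle point; optimal play is mixed.
B is strictly dominated by T, so Player 1 never plays it.
C1 is strictly dominated by C3 (it gives Player 1 strictly more in every row), so Player 2 never plays it.
On the remaining 2×2 (T, M vs C2, C3):
Let Player 1 play T with probability p. Expected payoff against C2: (-9)p + 2(1−p) = −11p + 2; against C3: 5p + (-7)(1−p) = 12p − 7.
Setting these equal: −11p + 2 = 12p − 7 ⇒ −23p = -9 ⇒ p = 9/23, and the value is (-11)·(9/23) + 2 = -53/23.
For Player 2: with q = P(C2), equating T's and M's payoffs gives −14q + 5 = 9q − 7 ⇒ q = 12/23.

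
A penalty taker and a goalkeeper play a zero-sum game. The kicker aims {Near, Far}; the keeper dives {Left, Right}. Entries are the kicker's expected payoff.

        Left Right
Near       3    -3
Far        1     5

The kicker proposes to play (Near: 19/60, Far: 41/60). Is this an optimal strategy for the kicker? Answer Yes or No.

No

Against Left this mix gives (19/60)·3 + (41/60)·1 = 49/30.
Against Right this mix gives (19/60)·(-3) + (41/60)·5 = 37/15.
The keeper will play Left, holding the kicker to 49/30. Shifting weight toward the row that does better against Left would raise this floor (the equalizing mix achieves 9/5 against both Left and Right), so the proposed strategy is not optimal.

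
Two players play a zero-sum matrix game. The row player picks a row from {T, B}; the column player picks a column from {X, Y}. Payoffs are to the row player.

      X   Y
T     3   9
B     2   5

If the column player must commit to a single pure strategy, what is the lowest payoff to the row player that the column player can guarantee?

3

Column maxima: X → 3, Y → 9.
The smallest of these is 3.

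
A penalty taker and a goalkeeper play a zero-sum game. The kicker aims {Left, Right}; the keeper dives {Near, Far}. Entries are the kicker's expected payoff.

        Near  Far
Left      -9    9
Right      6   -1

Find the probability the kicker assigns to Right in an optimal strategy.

Row minima: Left → -9, Right → -1; maximin = -1.
Column maxima: Near → 6, Far → 9; minimax = 6.
-1 ≠ 6, so there is no saddle point; optimal play is mixed.
Let the kicker play Left with probability p. Expected payoff against Near: (-9)p + 6(1−p) = −15p + 6; against Far: 9p + (-1)(1−p) = 10p − 1.
Setting these equal: −15p + 6 = 10p − 1 ⇒ −25p = -7 ⇒ p = 7/25, and the value is (-15)·(7/25) + 6 = 9/5.
For the keeper: with q = P(Near), equating Left's and Right's payoffs gives −18q + 9 = 7q − 1 ⇒ q = 2/5.

18/25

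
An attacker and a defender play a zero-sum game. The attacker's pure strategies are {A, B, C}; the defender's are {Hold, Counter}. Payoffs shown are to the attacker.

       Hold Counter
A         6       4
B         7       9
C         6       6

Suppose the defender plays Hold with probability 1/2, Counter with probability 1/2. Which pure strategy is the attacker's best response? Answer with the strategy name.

Expected payoff of A: (1/2)·6 + (1/2)·4 = 5.
Expected payoff of B: (1/2)·7 + (1/2)·9 = 8.
Expected payoff of C: (1/2)·6 + (1/2)·6 = 6.
The largest is 8, so the attacker's best response is B.

B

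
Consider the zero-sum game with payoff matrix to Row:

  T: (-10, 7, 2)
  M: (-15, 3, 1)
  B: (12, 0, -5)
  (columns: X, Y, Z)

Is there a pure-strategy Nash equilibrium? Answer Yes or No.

No

Row minima: T → -10, M → -15, B → -5; maximin = -5.
Column maxima: X → 12, Y → 7, Z → 2; minimax = 2.
-5 ≠ 2, so no pure-strategy equilibrium exists.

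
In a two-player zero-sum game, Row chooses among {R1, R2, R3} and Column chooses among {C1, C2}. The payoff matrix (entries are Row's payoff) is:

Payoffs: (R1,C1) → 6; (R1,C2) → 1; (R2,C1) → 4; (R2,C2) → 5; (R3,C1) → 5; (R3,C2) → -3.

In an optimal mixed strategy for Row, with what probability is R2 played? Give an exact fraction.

5/6

Row minima: R1 → 1, R2 → 4, R3 → -3; maximin = 4.
Column maxima: C1 → 6, C2 → 5; minimax = 5.
4 ≠ 5, so there is no saddle point; optimal play is mixed.
R3 is strictly dominated by R1, so Row never plays it.
On the remaining 2×2 (R1, R2 vs C1, C2):
Let Row play R1 with probability p. Expected payoff against C1: 6p + 4(1−p) = 2p + 4; against C2: 1p + 5(1−p) = −4p + 5.
Setting these equal: 2p + 4 = −4p + 5 ⇒ 6p = 1 ⇒ p = 1/6, and the value is (2)·(1/6) + 4 = 13/3.
For Column: with q = P(C1), equating R1's and R2's payoffs gives 5q + 1 = −q + 5 ⇒ q = 2/3.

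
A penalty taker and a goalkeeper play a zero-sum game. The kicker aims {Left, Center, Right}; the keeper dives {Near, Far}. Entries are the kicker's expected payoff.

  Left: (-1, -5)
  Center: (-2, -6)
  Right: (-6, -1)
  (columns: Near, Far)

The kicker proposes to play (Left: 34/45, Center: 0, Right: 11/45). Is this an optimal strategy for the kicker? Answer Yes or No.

Against Near this mix gives (34/45)·(-1) + (11/45)·(-6) = -20/9.
Against Far this mix gives (34/45)·(-5) + (11/45)·(-1) = -181/45.
The keeper will play Far, holding the kicker to -181/45. Shifting weight toward the row that does better against Far would raise this floor (the equalizing mix achieves -29/9 against both Far and Near), so the proposed strategy is not optimal.

No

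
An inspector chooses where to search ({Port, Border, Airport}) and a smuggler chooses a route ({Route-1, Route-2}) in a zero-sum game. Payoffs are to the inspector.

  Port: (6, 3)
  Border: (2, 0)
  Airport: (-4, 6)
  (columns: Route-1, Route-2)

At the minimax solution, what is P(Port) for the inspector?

Row minima: Port → 3, Border → 0, Airport → -4; maximin = 3.
Column maxima: Route-1 → 6, Route-2 → 6; minimax = 6.
3 ≠ 6, so there is no saddle point; optimal play is mixed.
Border is strictly dominated by Port, so the inspector never plays it.
On the remaining 2×2 (Port, Airport vs Route-1, Route-2):
Let the inspector play Port with probability p. Expected payoff against Route-1: 6p + (-4)(1−p) = 10p − 4; against Route-2: 3p + 6(1−p) = −3p + 6.
Setting these equal: 10p − 4 = −3p + 6 ⇒ 13p = 10 ⇒ p = 10/13, and the value is (10)·(10/13) − 4 = 48/13.
For the smuggler: with q = P(Route-1), equating Port's and Airport's payoffs gives 3q + 3 = −10q + 6 ⇒ q = 3/13.

10/13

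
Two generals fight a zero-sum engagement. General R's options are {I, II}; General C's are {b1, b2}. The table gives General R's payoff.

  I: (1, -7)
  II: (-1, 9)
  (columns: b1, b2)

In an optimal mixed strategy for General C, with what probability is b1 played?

Row minima: I → -7, II → -1; maximin = -1.
Column maxima: b1 → 1, b2 → 9; minimax = 1.
-1 ≠ 1, so there is no saddle point; optimal play is mixed.
Let General R play I with probability p. Expected payoff against b1: 1p + (-1)(1−p) = 2p − 1; against b2: (-7)p + 9(1−p) = −16p + 9.
Setting these equal: 2p − 1 = −16p + 9 ⇒ 18p = 10 ⇒ p = 5/9, and the value is (2)·(5/9) − 1 = 1/9.
For General C: with q = P(b1), equating I's and II's payoffs gives 8q − 7 = −10q + 9 ⇒ q = 8/9.

8/9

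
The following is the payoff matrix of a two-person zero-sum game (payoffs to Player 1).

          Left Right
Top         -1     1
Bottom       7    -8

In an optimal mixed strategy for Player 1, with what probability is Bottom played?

2/17

Row minima: Top → -1, Bottom → -8; maximin = -1.
Column maxima: Left → 7, Right → 1; minimax = 1.
-1 ≠ 1, so there is no saddle point; optimal play is mixed.
Let Player 1 play Top with probability p. Expected payoff against Left: (-1)p + 7(1−p) = −8p + 7; against Right: 1p + (-8)(1−p) = 9p − 8.
Setting these equal: −8p + 7 = 9p − 8 ⇒ −17p = -15 ⇒ p = 15/17, and the value is (-8)·(15/17) + 7 = -1/17.
For Player 2: with q = P(Left), equating Top's and Bottom's payoffs gives −2q + 1 = 15q − 8 ⇒ q = 9/17.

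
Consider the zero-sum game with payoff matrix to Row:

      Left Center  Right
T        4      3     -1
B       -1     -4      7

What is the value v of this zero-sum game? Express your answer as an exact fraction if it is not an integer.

Row minima: T → -1, B → -4; maximin = -1.
Column maxima: Left → 4, Center → 3, Right → 7; minimax = 3.
-1 ≠ 3, so there is no saddle point; optimal play is mixed.
Left is strictly dominated by Center (it gives Row strictly more in every row), so Column never plays it.
On the remaining 2×2 (T, B vs Center, Right):
Let Row play T with probability p. Expected payoff against Center: 3p + (-4)(1−p) = 7p − 4; against Right: (-1)p + 7(1−p) = −8p + 7.
Setting these equal: 7p − 4 = −8p + 7 ⇒ 15p = 11 ⇒ p = 11/15, and the value is (7)·(11/15) − 4 = 17/15.
For Column: with q = P(Center), equating T's and B's payoffs gives 4q − 1 = −11q + 7 ⇒ q = 8/15.

17/15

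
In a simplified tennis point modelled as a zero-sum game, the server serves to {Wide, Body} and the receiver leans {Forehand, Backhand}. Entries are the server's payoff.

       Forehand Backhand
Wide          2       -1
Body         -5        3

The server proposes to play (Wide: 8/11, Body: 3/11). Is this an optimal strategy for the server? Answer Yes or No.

Against Forehand this mix gives (8/11)·2 + (3/11)·(-5) = 1/11.
Against Backhand this mix gives (8/11)·(-1) + (3/11)·3 = 1/11.
All of the receiver's active replies (Forehand, Backhand) yield 1/11, and no column does worse for the server. The mix makes the receiver indifferent and guarantees 1/11, so it is optimal.

Yes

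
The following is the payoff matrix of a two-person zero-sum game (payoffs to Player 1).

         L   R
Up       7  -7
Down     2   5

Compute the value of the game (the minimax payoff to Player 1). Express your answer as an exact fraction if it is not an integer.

49/17

Row minima: Up → -7, Down → 2; maximin = 2.
Column maxima: L → 7, R → 5; minimax = 5.
2 ≠ 5, so there is no saddle point; optimal play is mixed.
Let Player 1 play Up with probability p. Expected payoff against L: 7p + 2(1−p) = 5p + 2; against R: (-7)p + 5(1−p) = −12p + 5.
Setting these equal: 5p + 2 = −12p + 5 ⇒ 17p = 3 ⇒ p = 3/17, and the value is (5)·(3/17) + 2 = 49/17.
For Player 2: with q = P(L), equating Up's and Down's payoffs gives 14q − 7 = −3q + 5 ⇒ q = 12/17.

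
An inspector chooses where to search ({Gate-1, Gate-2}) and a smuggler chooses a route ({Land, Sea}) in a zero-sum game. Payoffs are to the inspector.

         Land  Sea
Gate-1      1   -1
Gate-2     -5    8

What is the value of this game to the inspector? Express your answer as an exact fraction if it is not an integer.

1/5

Row minima: Gate-1 → -1, Gate-2 → -5; maximin = -1.
Column maxima: Land → 1, Sea → 8; minimax = 1.
-1 ≠ 1, so there is no saddle point; optimal play is mixed.
Let the inspector play Gate-1 with probability p. Expected payoff against Land: 1p + (-5)(1−p) = 6p − 5; against Sea: (-1)p + 8(1−p) = −9p + 8.
Setting these equal: 6p − 5 = −9p + 8 ⇒ 15p = 13 ⇒ p = 13/15, and the value is (6)·(13/15) − 5 = 1/5.
For the smuggler: with q = P(Land), equating Gate-1's and Gate-2's payoffs gives 2q − 1 = −13q + 8 ⇒ q = 3/5.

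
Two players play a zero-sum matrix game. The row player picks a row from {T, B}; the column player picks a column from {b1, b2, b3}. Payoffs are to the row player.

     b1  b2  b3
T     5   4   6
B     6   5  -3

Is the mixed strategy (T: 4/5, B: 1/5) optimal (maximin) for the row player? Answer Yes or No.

Against b1 this mix gives (4/5)·5 + (1/5)·6 = 26/5.
Against b2 this mix gives (4/5)·4 + (1/5)·5 = 21/5.
Against b3 this mix gives (4/5)·6 + (1/5)·(-3) = 21/5.
All of the column player's active replies (b2, b3) yield 21/5, and no column does worse for the row player. The mix makes the column player indifferent and guarantees 21/5, so it is optimal.

Yes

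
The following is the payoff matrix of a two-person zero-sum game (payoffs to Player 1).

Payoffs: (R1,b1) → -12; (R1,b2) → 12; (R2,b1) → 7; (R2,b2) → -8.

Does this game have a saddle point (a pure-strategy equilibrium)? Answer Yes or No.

No

Row minima: R1 → -12, R2 → -8; maximin = -8.
Column maxima: b1 → 7, b2 → 12; minimax = 7.
-8 ≠ 7, so no pure-strategy equilibrium exists.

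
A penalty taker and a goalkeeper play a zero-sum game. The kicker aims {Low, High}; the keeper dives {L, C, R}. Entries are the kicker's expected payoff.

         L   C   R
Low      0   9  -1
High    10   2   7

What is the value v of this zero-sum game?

Row minima: Low → -1, High → 2; maximin = 2.
Column maxima: L → 10, C → 9, R → 7; minimax = 7.
2 ≠ 7, so there is no saddle point; optimal play is mixed.
L is strictly dominated by R (it gives the kicker strictly more in every row), so the keeper never plays it.
On the remaining 2×2 (Low, High vs C, R):
Let the kicker play Low with probability p. Expected payoff against C: 9p + 2(1−p) = 7p + 2; against R: (-1)p + 7(1−p) = −8p + 7.
Setting these equal: 7p + 2 = −8p + 7 ⇒ 15p = 5 ⇒ p = 1/3, and the value is (7)·(1/3) + 2 = 13/3.
For the keeper: with q = P(C), equating Low's and High's payoffs gives 10q − 1 = −5q + 7 ⇒ q = 8/15.

13/3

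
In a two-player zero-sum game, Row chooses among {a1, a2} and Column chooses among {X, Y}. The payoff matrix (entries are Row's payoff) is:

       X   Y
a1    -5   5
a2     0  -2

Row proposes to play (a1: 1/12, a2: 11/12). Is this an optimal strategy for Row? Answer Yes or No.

Against X this mix gives (1/12)·(-5) + (11/12)·0 = -5/12.
Against Y this mix gives (1/12)·5 + (11/12)·(-2) = -17/12.
Column will play Y, holding Row to -17/12. Shifting weight toward the row that does better against Y would raise this floor (the equalizing mix achieves -5/6 against both Y and X), so the proposed strategy is not optimal.

No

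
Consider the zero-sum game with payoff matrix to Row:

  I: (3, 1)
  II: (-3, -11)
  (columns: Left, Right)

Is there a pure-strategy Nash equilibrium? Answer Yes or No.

Yes

Row minima: I → 1, II → -11; maximin = 1.
Column maxima: Left → 3, Right → 1; minimax = 1.
maximin = minimax = 1, so a saddle point exists.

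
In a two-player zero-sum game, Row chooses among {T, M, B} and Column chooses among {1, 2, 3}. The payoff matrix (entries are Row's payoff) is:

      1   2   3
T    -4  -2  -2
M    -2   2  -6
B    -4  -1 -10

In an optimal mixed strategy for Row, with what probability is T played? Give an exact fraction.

2/3

Row minima: T → -4, M → -6, B → -10; maximin = -4.
Column maxima: 1 → -2, 2 → 2, 3 → -2; minimax = -2.
-4 ≠ -2, so there is no saddle point; optimal play is mixed.
B is strictly dominated by M, so Row never plays it.
2 is strictly dominated by 1 (it gives Row strictly more in every row), so Column never plays it.
On the remaining 2×2 (T, M vs 1, 3):
Let Row play T with probability p. Expected payoff against 1: (-4)p + (-2)(1−p) = −2p − 2; against 3: (-2)p + (-6)(1−p) = 4p − 6.
Setting these equal: −2p − 2 = 4p − 6 ⇒ −6p = -4 ⇒ p = 2/3, and the value is (-2)·(2/3) − 2 = -10/3.
For Column: with q = P(1), equating T's and M's payoffs gives −2q − 2 = 4q − 6 ⇒ q = 2/3.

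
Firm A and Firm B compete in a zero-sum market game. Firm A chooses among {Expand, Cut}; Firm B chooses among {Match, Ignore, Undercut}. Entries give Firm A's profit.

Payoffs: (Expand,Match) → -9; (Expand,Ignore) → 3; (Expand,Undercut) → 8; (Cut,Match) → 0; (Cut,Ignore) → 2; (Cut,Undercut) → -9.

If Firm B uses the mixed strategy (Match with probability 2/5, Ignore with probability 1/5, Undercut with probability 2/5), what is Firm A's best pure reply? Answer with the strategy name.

Expected payoff of Expand: (2/5)·(-9) + (1/5)·3 + (2/5)·8 = 1/5.
Expected payoff of Cut: (2/5)·0 + (1/5)·2 + (2/5)·(-9) = -16/5.
The largest is 1/5, so Firm A's best response is Expand.

Expand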